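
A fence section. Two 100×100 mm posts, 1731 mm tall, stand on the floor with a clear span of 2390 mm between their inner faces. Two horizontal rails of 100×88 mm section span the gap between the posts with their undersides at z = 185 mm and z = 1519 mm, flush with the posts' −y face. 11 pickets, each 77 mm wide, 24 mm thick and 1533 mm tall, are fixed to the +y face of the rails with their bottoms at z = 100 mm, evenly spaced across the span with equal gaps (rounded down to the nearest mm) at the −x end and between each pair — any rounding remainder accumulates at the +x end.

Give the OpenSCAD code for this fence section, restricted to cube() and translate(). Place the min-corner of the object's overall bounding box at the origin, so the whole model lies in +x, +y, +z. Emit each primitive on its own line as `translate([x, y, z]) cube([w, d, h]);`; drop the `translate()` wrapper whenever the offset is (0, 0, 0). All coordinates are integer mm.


cube([100, 100, 1731]);
translate([2490, 0, 0]) cube([100, 100, 1731]);
translate([100, 0, 185]) cube([2390, 100, 88]);
translate([100, 0, 1519]) cube([2390, 100, 88]);
translate([228, 100, 100]) cube([77, 24, 1533]);
translate([433, 100, 100]) cube([77, 24, 1533]);
translate([638, 100, 100]) cube([77, 24, 1533]);
translate([843, 100, 100]) cube([77, 24, 1533]);
translate([1048, 100, 100]) cube([77, 24, 1533]);
translate([1253, 100, 100]) cube([77, 24, 1533]);
translate([1458, 100, 100]) cube([77, 24, 1533]);
translate([1663, 100, 100]) cube([77, 24, 1533]);
translate([1868, 100, 100]) cube([77, 24, 1533]);
translate([2073, 100, 100]) cube([77, 24, 1533]);
translate([2278, 100, 100]) cube([77, 24, 1533]);


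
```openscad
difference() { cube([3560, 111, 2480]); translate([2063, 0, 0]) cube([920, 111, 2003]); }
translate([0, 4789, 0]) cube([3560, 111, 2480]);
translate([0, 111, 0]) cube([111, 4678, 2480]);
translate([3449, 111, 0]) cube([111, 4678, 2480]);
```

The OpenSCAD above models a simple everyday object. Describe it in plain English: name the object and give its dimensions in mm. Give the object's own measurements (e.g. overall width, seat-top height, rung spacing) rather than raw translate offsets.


A single room: four walls, each 2480 mm tall and 111 mm thick, enclosing an outside footprint 3560×4900 mm (x × y), no floor or roof. The front and back walls (−y and +y sides) run the full x-width; the side walls fit between their inner faces. A door opening 920 mm wide and 2003 mm tall is cut through the front wall from the floor up, its −x edge 2063 mm from the wall's −x end.


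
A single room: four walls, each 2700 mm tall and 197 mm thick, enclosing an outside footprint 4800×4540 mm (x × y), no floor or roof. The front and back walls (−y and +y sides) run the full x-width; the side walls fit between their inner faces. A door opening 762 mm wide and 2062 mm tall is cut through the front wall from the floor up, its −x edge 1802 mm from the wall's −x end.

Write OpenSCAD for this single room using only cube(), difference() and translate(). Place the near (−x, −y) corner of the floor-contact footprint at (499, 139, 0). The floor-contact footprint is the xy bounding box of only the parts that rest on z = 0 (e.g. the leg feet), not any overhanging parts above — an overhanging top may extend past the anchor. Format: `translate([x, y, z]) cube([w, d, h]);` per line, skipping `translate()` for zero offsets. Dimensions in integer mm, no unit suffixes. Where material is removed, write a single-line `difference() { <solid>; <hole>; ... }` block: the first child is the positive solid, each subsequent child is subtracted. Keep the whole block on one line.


difference() { translate([499, 139, 0]) cube([4800, 197, 2700]); translate([2301, 139, 0]) cube([762, 197, 2062]); }
translate([499, 4482, 0]) cube([4800, 197, 2700]);
translate([499, 336, 0]) cube([197, 4146, 2700]);
translate([5102, 336, 0]) cube([197, 4146, 2700]);


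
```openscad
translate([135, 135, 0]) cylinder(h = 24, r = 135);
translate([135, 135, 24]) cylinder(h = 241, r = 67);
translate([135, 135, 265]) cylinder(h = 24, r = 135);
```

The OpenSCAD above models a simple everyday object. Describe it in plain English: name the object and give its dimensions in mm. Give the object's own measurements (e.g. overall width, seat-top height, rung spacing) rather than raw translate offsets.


A spool: two coaxial disc flanges of radius 135 mm and thickness 24 mm, joined by a core cylinder of radius 67 mm and height 241 mm. The lower flange rests on z = 0 and the three cylinders share a vertical axis.


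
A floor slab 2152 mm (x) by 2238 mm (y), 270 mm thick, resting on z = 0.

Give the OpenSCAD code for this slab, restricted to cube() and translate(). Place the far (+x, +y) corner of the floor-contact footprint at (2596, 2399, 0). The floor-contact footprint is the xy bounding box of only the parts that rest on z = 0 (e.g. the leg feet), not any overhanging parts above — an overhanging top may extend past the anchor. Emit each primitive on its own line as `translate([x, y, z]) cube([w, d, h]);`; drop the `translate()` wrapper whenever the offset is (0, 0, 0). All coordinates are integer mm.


translate([444, 161, 0]) cube([2152, 2238, 270]);


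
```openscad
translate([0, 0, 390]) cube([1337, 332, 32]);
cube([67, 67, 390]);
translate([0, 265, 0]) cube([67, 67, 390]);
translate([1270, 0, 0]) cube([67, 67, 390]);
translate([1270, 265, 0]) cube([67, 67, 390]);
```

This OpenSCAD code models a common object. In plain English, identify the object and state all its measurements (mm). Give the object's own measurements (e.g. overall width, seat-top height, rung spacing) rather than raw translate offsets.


A long wooden bench with a 1337 mm (x) × 332 mm (y) seat, 32 mm thick, its top surface 422 mm above the floor. Four 67 mm square legs at the seat corners, flush with the edges, run from z = 0 to the seat underside.


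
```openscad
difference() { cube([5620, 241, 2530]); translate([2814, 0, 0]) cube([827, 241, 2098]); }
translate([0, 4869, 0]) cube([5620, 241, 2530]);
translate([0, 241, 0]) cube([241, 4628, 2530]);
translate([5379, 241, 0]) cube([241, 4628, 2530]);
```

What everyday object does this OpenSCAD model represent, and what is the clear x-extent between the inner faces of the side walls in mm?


A single room. The interior width is 5138 mm.

Four walls enclosing a rectangle with a door in the front wall — a room. Outside width 5620 minus two 241 mm walls gives 5138 mm.


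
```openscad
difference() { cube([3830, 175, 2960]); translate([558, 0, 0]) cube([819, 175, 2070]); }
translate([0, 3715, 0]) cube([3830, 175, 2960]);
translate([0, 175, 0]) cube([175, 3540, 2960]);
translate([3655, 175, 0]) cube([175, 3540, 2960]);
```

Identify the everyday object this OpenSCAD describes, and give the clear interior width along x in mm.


A single room. The interior width is 3480 mm.

Four walls enclosing a rectangle with a door in the front wall — a room. Outside width 3830 minus two 175 mm walls gives 3480 mm.


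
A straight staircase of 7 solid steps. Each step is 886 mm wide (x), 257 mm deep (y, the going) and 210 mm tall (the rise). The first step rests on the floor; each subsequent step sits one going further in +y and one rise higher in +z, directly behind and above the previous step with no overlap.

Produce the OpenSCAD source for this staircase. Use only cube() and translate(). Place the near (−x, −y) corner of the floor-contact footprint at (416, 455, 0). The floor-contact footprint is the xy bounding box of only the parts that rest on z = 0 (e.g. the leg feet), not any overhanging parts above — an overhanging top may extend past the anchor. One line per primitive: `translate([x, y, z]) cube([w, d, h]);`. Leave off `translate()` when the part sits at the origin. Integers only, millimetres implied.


translate([416, 455, 0]) cube([886, 257, 210]);
translate([416, 712, 210]) cube([886, 257, 210]);
translate([416, 969, 420]) cube([886, 257, 210]);
translate([416, 1226, 630]) cube([886, 257, 210]);
translate([416, 1483, 840]) cube([886, 257, 210]);
translate([416, 1740, 1050]) cube([886, 257, 210]);
translate([416, 1997, 1260]) cube([886, 257, 210]);


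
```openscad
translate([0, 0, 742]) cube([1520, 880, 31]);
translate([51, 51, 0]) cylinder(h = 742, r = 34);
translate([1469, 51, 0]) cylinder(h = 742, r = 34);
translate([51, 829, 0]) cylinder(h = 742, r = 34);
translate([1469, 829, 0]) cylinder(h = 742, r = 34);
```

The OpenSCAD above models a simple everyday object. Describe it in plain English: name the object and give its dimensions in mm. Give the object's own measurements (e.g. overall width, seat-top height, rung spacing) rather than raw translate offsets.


A table: top 1520 mm (x) × 880 mm (y), 31 mm thick, upper face at z = 773 mm, on four round legs of 68 mm diameter, each leg's bounding box inset 17 mm from the nearest pair of top edges from z = 0 to the bottom of the top.


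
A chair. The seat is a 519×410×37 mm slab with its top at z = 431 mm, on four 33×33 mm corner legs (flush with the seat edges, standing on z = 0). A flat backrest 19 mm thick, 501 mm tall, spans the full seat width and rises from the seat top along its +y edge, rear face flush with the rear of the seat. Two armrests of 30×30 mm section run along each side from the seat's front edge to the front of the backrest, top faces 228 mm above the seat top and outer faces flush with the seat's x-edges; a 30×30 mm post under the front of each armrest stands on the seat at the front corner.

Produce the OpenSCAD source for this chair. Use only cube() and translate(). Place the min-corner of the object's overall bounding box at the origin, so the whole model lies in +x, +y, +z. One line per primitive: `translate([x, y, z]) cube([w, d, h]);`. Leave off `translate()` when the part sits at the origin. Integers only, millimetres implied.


translate([0, 0, 394]) cube([519, 410, 37]);
cube([33, 33, 394]);
translate([486, 0, 0]) cube([33, 33, 394]);
translate([0, 377, 0]) cube([33, 33, 394]);
translate([486, 377, 0]) cube([33, 33, 394]);
translate([0, 391, 431]) cube([519, 19, 501]);
translate([0, 0, 629]) cube([30, 391, 30]);
translate([489, 0, 629]) cube([30, 391, 30]);
translate([0, 0, 431]) cube([30, 30, 198]);
translate([489, 0, 431]) cube([30, 30, 198]);


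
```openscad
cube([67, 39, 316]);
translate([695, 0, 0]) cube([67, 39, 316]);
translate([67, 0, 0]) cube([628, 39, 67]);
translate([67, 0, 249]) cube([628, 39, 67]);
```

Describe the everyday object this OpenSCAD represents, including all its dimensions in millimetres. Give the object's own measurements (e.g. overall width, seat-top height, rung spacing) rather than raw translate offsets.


A rectangular picture frame lying in the x–z plane (depth along y). The opening is 628 mm wide (x) by 182 mm tall (z), surrounded by a border 67 mm wide on all four sides. The frame is 39 mm deep and is made of two full-height vertical stiles with two horizontal rails fitted between them.


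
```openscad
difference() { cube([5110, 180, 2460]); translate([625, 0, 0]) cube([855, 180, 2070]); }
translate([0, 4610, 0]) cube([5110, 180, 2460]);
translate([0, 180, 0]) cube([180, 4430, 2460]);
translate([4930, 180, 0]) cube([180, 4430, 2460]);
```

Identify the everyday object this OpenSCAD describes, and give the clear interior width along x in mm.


A single room. The interior width is 4750 mm.

Four walls enclosing a rectangle with a door in the front wall — a room. Outside width 5110 minus two 180 mm walls gives 4750 mm.


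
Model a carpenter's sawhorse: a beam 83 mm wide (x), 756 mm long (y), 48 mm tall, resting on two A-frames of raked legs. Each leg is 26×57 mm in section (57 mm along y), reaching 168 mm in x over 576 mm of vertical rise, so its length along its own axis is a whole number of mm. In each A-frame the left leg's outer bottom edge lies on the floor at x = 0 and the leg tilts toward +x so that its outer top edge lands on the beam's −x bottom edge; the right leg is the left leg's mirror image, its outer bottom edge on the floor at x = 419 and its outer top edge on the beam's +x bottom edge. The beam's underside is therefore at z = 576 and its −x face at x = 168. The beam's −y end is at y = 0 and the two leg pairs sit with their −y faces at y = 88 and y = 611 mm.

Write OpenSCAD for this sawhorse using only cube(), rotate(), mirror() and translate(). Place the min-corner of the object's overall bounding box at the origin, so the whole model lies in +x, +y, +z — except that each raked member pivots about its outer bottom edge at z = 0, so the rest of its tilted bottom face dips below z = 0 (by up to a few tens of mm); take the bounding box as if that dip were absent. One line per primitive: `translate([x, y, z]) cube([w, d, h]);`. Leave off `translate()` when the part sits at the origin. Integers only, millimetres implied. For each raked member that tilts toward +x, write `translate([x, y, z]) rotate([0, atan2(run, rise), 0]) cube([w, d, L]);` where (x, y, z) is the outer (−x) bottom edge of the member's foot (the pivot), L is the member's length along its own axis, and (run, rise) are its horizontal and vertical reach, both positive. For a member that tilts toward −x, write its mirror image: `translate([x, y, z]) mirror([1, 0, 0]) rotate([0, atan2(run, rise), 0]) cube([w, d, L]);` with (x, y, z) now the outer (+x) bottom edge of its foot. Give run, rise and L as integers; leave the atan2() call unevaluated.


// leg length = √(168² + 576²) = 600
// right-leg outer foot x = 2·168 + 83 = 419
// beam min-corner = (168, 0, 576)
translate([168, 0, 576]) cube([83, 756, 48]);
translate([0, 88, 0]) rotate([0, atan2(168, 576), 0]) cube([26, 57, 600]);
translate([419, 88, 0]) mirror([1, 0, 0]) rotate([0, atan2(168, 576), 0]) cube([26, 57, 600]);
translate([0, 611, 0]) rotate([0, atan2(168, 576), 0]) cube([26, 57, 600]);
translate([419, 611, 0]) mirror([1, 0, 0]) rotate([0, atan2(168, 576), 0]) cube([26, 57, 600]);


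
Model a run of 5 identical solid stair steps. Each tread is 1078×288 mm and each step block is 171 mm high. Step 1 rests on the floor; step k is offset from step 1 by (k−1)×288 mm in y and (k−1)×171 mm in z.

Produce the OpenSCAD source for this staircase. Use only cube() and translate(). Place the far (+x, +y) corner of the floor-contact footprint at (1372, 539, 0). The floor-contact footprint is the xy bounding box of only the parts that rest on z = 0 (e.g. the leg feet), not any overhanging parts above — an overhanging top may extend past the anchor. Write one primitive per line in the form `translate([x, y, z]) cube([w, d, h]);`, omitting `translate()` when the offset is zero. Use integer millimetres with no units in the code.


translate([294, 251, 0]) cube([1078, 288, 171]);
translate([294, 539, 171]) cube([1078, 288, 171]);
translate([294, 827, 342]) cube([1078, 288, 171]);
translate([294, 1115, 513]) cube([1078, 288, 171]);
translate([294, 1403, 684]) cube([1078, 288, 171]);


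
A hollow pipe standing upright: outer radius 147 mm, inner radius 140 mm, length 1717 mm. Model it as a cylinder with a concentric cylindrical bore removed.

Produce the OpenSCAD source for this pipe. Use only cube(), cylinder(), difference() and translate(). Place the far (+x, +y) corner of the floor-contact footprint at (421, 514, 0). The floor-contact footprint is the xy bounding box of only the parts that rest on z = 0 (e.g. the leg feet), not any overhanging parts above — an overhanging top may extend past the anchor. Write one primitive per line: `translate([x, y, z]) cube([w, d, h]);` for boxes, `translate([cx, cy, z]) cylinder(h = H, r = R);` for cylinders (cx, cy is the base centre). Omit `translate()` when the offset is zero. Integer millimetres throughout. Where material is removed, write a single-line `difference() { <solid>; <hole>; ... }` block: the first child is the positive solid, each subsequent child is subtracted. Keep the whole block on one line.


difference() { translate([274, 367, 0]) cylinder(h = 1717, r = 147); translate([274, 367, 0]) cylinder(h = 1717, r = 140); }


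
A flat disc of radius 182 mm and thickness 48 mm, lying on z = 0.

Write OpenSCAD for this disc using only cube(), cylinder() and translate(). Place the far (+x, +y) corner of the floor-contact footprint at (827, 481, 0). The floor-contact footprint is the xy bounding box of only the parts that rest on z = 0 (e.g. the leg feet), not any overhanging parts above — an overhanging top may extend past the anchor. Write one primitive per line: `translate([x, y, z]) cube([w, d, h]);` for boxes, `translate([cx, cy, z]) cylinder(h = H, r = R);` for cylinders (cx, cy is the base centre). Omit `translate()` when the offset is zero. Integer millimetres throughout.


translate([645, 299, 0]) cylinder(h = 48, r = 182);


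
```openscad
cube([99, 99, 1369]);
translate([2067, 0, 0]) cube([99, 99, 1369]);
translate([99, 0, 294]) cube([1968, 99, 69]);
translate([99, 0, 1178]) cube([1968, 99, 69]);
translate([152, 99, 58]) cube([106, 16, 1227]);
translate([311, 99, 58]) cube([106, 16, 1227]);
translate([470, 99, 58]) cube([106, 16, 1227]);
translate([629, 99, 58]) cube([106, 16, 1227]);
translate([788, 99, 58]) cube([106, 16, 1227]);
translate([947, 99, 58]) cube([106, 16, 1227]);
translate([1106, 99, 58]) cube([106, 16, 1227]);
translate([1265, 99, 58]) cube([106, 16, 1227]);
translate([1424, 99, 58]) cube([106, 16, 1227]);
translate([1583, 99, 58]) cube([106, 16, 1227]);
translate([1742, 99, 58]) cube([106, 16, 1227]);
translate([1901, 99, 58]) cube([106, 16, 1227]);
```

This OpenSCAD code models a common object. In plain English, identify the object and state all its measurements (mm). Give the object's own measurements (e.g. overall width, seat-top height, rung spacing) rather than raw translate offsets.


A fence section. Two 99×99 mm posts, 1369 mm tall, stand on the floor with a clear span of 1968 mm between their inner faces. Two horizontal rails of 99×69 mm section span the gap between the posts with their undersides at z = 294 mm and z = 1178 mm, flush with the posts' −y face. 12 pickets, each 106 mm wide, 16 mm thick and 1227 mm tall, are fixed to the +y face of the rails with their bottoms at z = 58 mm, spaced across the span with a 53 mm gap after the −x post and between neighbouring pickets, with 60 mm left before the +x post.


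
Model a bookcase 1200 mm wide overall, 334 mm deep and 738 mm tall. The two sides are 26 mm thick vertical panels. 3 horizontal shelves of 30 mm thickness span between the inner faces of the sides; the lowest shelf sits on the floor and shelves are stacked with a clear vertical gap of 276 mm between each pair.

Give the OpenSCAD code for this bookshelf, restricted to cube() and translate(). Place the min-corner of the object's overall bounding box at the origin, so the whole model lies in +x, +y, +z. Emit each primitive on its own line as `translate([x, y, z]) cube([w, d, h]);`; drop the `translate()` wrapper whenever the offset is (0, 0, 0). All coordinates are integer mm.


cube([26, 334, 738]);
translate([1174, 0, 0]) cube([26, 334, 738]);
translate([26, 0, 0]) cube([1148, 334, 30]);
translate([26, 0, 306]) cube([1148, 334, 30]);
translate([26, 0, 612]) cube([1148, 334, 30]);


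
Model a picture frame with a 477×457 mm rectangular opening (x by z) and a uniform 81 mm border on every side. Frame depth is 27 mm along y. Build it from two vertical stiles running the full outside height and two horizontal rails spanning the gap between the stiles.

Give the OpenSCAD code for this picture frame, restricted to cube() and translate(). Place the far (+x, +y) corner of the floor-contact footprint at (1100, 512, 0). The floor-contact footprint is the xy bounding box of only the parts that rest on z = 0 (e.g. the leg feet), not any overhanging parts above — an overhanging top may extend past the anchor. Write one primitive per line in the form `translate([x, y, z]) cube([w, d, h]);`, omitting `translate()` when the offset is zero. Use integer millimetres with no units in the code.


translate([461, 485, 0]) cube([81, 27, 619]);
translate([1019, 485, 0]) cube([81, 27, 619]);
translate([542, 485, 0]) cube([477, 27, 81]);
translate([542, 485, 538]) cube([477, 27, 81]);


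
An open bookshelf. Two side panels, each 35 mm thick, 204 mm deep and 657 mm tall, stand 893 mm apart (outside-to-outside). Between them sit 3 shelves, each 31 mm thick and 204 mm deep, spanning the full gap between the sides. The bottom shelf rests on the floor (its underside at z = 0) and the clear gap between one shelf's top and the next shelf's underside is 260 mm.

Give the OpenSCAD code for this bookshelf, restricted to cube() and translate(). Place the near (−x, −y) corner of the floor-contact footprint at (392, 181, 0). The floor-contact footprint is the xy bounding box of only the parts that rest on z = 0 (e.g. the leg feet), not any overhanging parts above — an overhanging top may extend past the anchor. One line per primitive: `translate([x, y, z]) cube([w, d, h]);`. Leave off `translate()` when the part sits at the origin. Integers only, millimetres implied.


translate([392, 181, 0]) cube([35, 204, 657]);
translate([1250, 181, 0]) cube([35, 204, 657]);
translate([427, 181, 0]) cube([823, 204, 31]);
translate([427, 181, 291]) cube([823, 204, 31]);
translate([427, 181, 582]) cube([823, 204, 31]);


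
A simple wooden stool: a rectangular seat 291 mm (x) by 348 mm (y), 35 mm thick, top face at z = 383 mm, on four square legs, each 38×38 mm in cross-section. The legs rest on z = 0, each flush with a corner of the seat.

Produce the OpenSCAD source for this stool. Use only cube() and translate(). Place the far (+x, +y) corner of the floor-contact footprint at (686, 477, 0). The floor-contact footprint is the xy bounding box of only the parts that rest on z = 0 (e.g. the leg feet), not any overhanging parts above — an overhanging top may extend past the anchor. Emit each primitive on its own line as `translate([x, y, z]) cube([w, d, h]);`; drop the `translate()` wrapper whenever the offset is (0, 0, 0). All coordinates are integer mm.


translate([395, 129, 348]) cube([291, 348, 35]);
translate([395, 129, 0]) cube([38, 38, 348]);
translate([648, 129, 0]) cube([38, 38, 348]);
translate([395, 439, 0]) cube([38, 38, 348]);
translate([648, 439, 0]) cube([38, 38, 348]);


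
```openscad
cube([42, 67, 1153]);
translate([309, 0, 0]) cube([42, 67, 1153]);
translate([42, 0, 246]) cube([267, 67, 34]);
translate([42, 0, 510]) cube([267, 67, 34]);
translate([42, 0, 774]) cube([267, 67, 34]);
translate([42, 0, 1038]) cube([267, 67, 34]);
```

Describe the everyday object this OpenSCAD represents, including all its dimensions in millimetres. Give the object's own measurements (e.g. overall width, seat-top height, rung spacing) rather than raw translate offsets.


A straight ladder. Two 42×67 mm vertical rails, 1153 mm tall, stand 351 mm apart (outside-to-outside) with their front faces coplanar on the −y side. 4 rungs, each 67 mm deep and 34 mm tall, span between the inner faces of the rails, front faces flush with the rails. The lowest rung's underside is at z = 246 mm and rungs are spaced 264 mm apart (underside to underside).


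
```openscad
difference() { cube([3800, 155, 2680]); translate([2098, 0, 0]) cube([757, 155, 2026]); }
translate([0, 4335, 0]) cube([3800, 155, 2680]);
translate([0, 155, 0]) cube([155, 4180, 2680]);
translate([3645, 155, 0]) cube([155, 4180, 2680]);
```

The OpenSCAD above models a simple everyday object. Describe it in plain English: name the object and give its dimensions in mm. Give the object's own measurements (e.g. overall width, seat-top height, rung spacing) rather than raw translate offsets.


A single room: four walls, each 2680 mm tall and 155 mm thick, enclosing an outside footprint 3800×4490 mm (x × y), no floor or roof. The front and back walls (−y and +y sides) run the full x-width; the side walls fit between their inner faces. A door opening 757 mm wide and 2026 mm tall is cut through the front wall from the floor up, its −x edge 2098 mm from the wall's −x end.


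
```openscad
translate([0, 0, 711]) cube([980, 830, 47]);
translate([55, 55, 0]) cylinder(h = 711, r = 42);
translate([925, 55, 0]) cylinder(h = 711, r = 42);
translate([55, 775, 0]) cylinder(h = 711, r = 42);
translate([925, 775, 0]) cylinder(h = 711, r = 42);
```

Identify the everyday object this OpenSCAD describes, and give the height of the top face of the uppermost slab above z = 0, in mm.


A table. The table height is 758 mm.

A 980×830×47 slab sits at z = 711 on four Ø84 mm round legs — a table. The top surface is at 711 + 47 = 758 mm.


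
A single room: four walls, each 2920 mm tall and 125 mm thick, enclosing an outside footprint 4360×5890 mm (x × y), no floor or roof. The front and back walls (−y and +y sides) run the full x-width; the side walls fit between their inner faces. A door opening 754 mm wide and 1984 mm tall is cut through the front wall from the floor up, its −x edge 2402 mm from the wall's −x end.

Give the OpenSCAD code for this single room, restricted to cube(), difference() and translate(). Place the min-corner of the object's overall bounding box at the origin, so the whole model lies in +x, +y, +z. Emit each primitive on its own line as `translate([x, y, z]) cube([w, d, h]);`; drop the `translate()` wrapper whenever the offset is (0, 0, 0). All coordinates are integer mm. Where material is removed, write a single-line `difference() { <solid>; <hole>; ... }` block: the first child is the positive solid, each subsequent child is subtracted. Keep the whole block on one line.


difference() { cube([4360, 125, 2920]); translate([2402, 0, 0]) cube([754, 125, 1984]); }
translate([0, 5765, 0]) cube([4360, 125, 2920]);
translate([0, 125, 0]) cube([125, 5640, 2920]);
translate([4235, 125, 0]) cube([125, 5640, 2920]);


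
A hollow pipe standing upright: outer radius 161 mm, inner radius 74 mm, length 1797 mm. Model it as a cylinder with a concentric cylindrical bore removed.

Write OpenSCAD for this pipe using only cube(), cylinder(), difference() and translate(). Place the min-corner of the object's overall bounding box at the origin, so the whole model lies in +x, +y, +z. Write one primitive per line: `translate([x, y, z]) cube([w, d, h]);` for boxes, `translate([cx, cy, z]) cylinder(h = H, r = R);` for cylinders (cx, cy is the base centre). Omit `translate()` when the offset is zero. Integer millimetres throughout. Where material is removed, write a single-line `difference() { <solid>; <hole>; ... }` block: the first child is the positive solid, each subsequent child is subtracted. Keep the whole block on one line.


difference() { translate([161, 161, 0]) cylinder(h = 1797, r = 161); translate([161, 161, 0]) cylinder(h = 1797, r = 74); }


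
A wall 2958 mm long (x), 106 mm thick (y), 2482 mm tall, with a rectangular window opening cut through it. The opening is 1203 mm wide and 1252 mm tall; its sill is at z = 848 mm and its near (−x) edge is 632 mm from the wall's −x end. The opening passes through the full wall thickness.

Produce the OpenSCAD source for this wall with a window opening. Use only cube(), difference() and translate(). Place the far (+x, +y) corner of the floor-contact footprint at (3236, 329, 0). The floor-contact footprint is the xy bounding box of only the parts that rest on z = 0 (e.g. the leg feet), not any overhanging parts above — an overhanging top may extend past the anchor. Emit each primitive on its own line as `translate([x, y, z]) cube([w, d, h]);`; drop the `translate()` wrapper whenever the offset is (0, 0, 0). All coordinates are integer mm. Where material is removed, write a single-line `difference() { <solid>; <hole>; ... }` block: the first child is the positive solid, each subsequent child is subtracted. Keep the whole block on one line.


difference() { translate([278, 223, 0]) cube([2958, 106, 2482]); translate([910, 223, 848]) cube([1203, 106, 1252]); }


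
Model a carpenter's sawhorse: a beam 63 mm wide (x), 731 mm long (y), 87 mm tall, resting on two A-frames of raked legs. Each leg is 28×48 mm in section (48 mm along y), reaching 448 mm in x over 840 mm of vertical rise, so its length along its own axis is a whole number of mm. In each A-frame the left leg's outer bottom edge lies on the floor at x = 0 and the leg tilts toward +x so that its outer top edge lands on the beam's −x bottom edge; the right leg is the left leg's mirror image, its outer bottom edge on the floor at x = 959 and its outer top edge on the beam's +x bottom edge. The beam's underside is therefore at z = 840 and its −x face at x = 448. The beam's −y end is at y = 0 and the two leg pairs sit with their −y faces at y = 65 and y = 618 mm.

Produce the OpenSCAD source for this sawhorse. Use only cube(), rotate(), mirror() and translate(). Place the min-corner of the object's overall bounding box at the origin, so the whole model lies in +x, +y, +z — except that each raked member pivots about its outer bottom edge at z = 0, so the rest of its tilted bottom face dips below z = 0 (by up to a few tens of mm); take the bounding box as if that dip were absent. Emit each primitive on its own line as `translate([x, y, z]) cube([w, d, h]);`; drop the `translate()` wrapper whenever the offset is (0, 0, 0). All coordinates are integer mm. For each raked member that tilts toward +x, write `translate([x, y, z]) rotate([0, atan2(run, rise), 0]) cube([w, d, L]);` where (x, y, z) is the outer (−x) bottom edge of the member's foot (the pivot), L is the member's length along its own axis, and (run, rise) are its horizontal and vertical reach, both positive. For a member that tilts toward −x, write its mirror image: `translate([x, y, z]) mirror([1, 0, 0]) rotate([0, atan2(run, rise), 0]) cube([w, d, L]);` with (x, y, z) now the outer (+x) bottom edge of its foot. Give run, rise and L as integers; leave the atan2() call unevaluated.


translate([448, 0, 840]) cube([63, 731, 87]);
translate([0, 65, 0]) rotate([0, atan2(448, 840), 0]) cube([28, 48, 952]);
translate([959, 65, 0]) mirror([1, 0, 0]) rotate([0, atan2(448, 840), 0]) cube([28, 48, 952]);
translate([0, 618, 0]) rotate([0, atan2(448, 840), 0]) cube([28, 48, 952]);
translate([959, 618, 0]) mirror([1, 0, 0]) rotate([0, atan2(448, 840), 0]) cube([28, 48, 952]);


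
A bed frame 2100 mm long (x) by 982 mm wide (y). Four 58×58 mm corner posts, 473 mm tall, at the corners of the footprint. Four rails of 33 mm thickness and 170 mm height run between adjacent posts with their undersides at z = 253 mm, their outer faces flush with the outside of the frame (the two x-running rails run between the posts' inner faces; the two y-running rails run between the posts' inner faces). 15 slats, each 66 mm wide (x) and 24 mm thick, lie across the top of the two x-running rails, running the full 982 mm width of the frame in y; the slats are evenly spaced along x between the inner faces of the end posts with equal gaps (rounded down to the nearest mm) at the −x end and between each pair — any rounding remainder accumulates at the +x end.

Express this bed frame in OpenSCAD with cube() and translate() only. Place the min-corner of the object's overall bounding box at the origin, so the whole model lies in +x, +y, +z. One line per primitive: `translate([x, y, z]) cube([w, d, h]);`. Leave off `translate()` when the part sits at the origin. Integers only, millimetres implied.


// slat z = rail_z + rail_h = 253 + 170 = 423
// slat gap = ⌊(1984 − 15·66) / 16⌋ = 62
cube([58, 58, 473]);
translate([0, 924, 0]) cube([58, 58, 473]);
translate([2042, 0, 0]) cube([58, 58, 473]);
translate([2042, 924, 0]) cube([58, 58, 473]);
translate([58, 0, 253]) cube([1984, 33, 170]);
translate([58, 949, 253]) cube([1984, 33, 170]);
translate([0, 58, 253]) cube([33, 866, 170]);
translate([2067, 58, 253]) cube([33, 866, 170]);
translate([120, 0, 423]) cube([66, 982, 24]);
translate([248, 0, 423]) cube([66, 982, 24]);
translate([376, 0, 423]) cube([66, 982, 24]);
translate([504, 0, 423]) cube([66, 982, 24]);
translate([632, 0, 423]) cube([66, 982, 24]);
translate([760, 0, 423]) cube([66, 982, 24]);
translate([888, 0, 423]) cube([66, 982, 24]);
translate([1016, 0, 423]) cube([66, 982, 24]);
translate([1144, 0, 423]) cube([66, 982, 24]);
translate([1272, 0, 423]) cube([66, 982, 24]);
translate([1400, 0, 423]) cube([66, 982, 24]);
translate([1528, 0, 423]) cube([66, 982, 24]);
translate([1656, 0, 423]) cube([66, 982, 24]);
translate([1784, 0, 423]) cube([66, 982, 24]);
translate([1912, 0, 423]) cube([66, 982, 24]);


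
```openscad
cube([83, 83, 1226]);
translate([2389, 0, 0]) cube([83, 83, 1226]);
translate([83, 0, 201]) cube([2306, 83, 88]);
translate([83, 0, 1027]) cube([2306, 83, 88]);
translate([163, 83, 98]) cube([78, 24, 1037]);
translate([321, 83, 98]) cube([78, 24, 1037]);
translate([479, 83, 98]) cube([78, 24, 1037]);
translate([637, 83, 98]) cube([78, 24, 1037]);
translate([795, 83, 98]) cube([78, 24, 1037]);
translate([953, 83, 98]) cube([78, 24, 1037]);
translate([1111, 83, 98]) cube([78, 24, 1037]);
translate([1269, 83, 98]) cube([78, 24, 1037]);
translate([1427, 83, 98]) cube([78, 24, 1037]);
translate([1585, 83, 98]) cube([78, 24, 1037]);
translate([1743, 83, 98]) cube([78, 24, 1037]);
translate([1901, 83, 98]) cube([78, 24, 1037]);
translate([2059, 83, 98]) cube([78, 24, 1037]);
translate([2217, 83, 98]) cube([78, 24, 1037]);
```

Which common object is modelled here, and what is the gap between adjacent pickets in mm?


A fence section. The picket gap is 80 mm.

Two posts, two rails, 14 pickets — a fence section. Span 2306 mm holds 14 pickets of 78 mm with 15 equal gaps: ⌊(2306 − 14·78) / 15⌋ = 80 mm.


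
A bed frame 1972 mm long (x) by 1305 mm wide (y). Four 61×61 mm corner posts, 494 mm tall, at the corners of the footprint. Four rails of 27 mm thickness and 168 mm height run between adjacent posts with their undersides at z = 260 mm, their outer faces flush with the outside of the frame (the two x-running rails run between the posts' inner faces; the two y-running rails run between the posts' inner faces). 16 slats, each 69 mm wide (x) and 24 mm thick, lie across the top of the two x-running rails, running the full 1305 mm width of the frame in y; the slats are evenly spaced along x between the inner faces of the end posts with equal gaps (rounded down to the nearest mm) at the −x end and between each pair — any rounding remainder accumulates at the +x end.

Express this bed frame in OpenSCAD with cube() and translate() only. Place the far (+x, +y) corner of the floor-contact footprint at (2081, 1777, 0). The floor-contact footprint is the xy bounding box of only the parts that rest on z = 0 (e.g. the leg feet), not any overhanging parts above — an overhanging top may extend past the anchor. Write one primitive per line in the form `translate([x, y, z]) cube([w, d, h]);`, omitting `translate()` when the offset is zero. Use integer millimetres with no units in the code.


// slat z = rail_z + rail_h = 260 + 168 = 428
// slat gap = ⌊(1850 − 16·69) / 17⌋ = 43
translate([109, 472, 0]) cube([61, 61, 494]);
translate([109, 1716, 0]) cube([61, 61, 494]);
translate([2020, 472, 0]) cube([61, 61, 494]);
translate([2020, 1716, 0]) cube([61, 61, 494]);
translate([170, 472, 260]) cube([1850, 27, 168]);
translate([170, 1750, 260]) cube([1850, 27, 168]);
translate([109, 533, 260]) cube([27, 1183, 168]);
translate([2054, 533, 260]) cube([27, 1183, 168]);
translate([213, 472, 428]) cube([69, 1305, 24]);
translate([325, 472, 428]) cube([69, 1305, 24]);
translate([437, 472, 428]) cube([69, 1305, 24]);
translate([549, 472, 428]) cube([69, 1305, 24]);
translate([661, 472, 428]) cube([69, 1305, 24]);
translate([773, 472, 428]) cube([69, 1305, 24]);
translate([885, 472, 428]) cube([69, 1305, 24]);
translate([997, 472, 428]) cube([69, 1305, 24]);
translate([1109, 472, 428]) cube([69, 1305, 24]);
translate([1221, 472, 428]) cube([69, 1305, 24]);
translate([1333, 472, 428]) cube([69, 1305, 24]);
translate([1445, 472, 428]) cube([69, 1305, 24]);
translate([1557, 472, 428]) cube([69, 1305, 24]);
translate([1669, 472, 428]) cube([69, 1305, 24]);
translate([1781, 472, 428]) cube([69, 1305, 24]);
translate([1893, 472, 428]) cube([69, 1305, 24]);


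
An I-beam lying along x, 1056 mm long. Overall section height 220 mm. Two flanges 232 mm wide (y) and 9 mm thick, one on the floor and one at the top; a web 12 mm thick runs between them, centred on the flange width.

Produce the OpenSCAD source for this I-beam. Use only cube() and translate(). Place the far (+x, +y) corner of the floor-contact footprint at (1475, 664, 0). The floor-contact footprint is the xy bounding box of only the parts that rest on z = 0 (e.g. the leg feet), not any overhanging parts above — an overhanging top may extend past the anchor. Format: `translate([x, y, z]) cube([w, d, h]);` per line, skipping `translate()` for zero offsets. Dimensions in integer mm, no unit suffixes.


translate([419, 432, 0]) cube([1056, 232, 9]);
translate([419, 542, 9]) cube([1056, 12, 202]);
translate([419, 432, 211]) cube([1056, 232, 9]);


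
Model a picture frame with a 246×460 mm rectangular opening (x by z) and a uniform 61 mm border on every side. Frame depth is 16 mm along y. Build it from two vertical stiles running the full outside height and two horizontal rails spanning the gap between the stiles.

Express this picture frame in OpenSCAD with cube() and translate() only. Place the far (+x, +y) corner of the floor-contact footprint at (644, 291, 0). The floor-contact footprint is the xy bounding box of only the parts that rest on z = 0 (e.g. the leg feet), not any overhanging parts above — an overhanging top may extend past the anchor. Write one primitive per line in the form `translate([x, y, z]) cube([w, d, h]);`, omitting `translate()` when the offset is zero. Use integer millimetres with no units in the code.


translate([276, 275, 0]) cube([61, 16, 582]);
translate([583, 275, 0]) cube([61, 16, 582]);
translate([337, 275, 0]) cube([246, 16, 61]);
translate([337, 275, 521]) cube([246, 16, 61]);


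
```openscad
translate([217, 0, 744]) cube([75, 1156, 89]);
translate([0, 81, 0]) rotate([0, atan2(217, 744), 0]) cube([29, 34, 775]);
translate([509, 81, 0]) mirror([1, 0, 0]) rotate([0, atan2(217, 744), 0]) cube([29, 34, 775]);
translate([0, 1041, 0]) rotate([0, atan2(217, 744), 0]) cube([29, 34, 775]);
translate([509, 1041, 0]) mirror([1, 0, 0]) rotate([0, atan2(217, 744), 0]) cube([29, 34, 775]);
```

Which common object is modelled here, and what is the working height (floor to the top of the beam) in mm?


A sawhorse. The overall height is 833 mm.

A beam across two mirrored pairs of raked legs — a sawhorse. The beam's underside is at z = 744 (matching the legs' vertical rise in atan2(217, 744)) and the beam is 89 mm tall, so its top is at 744 + 89 = 833 mm. The raked legs top out at the beam's underside, so that is the highest point.


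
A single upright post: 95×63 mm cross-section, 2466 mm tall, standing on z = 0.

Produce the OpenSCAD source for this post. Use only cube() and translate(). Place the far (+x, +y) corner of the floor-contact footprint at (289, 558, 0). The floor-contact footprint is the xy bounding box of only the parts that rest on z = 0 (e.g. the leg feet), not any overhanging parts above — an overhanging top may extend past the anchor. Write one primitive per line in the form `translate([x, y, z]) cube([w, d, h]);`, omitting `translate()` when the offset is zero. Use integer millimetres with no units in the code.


translate([194, 495, 0]) cube([95, 63, 2466]);


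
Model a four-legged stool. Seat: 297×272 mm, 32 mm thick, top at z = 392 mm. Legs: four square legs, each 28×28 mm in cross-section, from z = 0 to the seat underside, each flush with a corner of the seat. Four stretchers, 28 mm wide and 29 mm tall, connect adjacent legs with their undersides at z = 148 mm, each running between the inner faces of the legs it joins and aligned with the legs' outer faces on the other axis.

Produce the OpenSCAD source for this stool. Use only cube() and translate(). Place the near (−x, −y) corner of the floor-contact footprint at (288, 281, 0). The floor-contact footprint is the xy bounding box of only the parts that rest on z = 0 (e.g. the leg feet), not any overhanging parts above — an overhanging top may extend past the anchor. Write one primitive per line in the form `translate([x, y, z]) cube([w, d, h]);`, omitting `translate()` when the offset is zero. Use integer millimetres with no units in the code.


// leg_h = 392 - 32 = 360
// stretcher span = 297 - 2*28 = 241
translate([288, 281, 360]) cube([297, 272, 32]);
translate([288, 281, 0]) cube([28, 28, 360]);
translate([557, 281, 0]) cube([28, 28, 360]);
translate([288, 525, 0]) cube([28, 28, 360]);
translate([557, 525, 0]) cube([28, 28, 360]);
translate([316, 281, 148]) cube([241, 28, 29]);
translate([316, 525, 148]) cube([241, 28, 29]);
translate([288, 309, 148]) cube([28, 216, 29]);
translate([557, 309, 148]) cube([28, 216, 29]);
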